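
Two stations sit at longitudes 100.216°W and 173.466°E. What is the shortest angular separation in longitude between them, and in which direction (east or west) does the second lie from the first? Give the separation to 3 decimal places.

Raw difference: 173.466 − -100.216 = 273.682°.
Normalise into (−180°, 180°]: 273.682° − 360° = -86.318°.
Negative ⇒ the second point lies to the west; separation 86.318°.

86.318° west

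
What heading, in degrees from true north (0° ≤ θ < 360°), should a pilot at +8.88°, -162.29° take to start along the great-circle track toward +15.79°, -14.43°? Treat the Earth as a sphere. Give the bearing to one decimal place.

Δλ = -14.43 − -162.29 = 147.86°.
θ = atan2( sin Δλ · cos φ₂ , cos φ₁ · sin φ₂ − sin φ₁ · cos φ₂ · cos Δλ )
  = atan2(0.51192, 0.39463) = 52.372° → normalised to [0°, 360°): 52.372°.

52.4°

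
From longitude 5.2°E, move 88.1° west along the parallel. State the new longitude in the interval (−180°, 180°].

82.9°W

Start at +5.2°; shift −88.1° → -82.9°.
-82.9° already lies in (−180°, 180°].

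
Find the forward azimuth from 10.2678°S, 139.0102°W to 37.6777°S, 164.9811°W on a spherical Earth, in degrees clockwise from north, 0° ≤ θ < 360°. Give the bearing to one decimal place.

216.1°

Δλ = -164.9811 − -139.0102 = -25.9709°.
θ = atan2( sin Δλ · cos φ₂ , cos φ₁ · sin φ₂ − sin φ₁ · cos φ₂ · cos Δλ )
  = atan2(-0.34659, -0.47460) = -143.860° → normalised to [0°, 360°): 216.140°.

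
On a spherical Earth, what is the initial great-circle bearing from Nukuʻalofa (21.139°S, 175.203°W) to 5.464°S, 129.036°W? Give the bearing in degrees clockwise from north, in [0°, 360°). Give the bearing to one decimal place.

Δλ = -129.036 − -175.203 = 46.167°.
θ = atan2( sin Δλ · cos φ₂ , cos φ₁ · sin φ₂ − sin φ₁ · cos φ₂ · cos Δλ )
  = atan2(0.71808, 0.15981) = 77.453° → normalised to [0°, 360°): 77.453°.

77.5°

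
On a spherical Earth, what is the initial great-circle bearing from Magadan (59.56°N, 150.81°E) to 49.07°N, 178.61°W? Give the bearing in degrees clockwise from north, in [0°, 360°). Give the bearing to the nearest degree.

107°

Δλ = -178.61 − 150.81 = -329.42°; wrapped into (−180°, 180°]: 30.58°.
θ = atan2( sin Δλ · cos φ₂ , cos φ₁ · sin φ₂ − sin φ₁ · cos φ₂ · cos Δλ )
  = atan2(0.33329, -0.10351) = 107.253° → normalised to [0°, 360°): 107.253°.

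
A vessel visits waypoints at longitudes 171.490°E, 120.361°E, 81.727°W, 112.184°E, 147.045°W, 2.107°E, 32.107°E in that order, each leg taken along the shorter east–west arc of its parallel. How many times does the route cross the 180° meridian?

3

Leg 1: +171.490° → +120.361°, shortest Δλ = -51.129° (west) — does not cross 180°.
Leg 2: +120.361° → -81.727°, shortest Δλ = 157.912° (east) — crosses 180°.
Leg 3: -81.727° → +112.184°, shortest Δλ = -166.089° (west) — crosses 180°.
Leg 4: +112.184° → -147.045°, shortest Δλ = 100.771° (east) — crosses 180°.
Leg 5: -147.045° → +2.107°, shortest Δλ = 149.152° (east) — does not cross 180°.
Leg 6: +2.107° → +32.107°, shortest Δλ = 30.0° (east) — does not cross 180°.
Total crossings: 3.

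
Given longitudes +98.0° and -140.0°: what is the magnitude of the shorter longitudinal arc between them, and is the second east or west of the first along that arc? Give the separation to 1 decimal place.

122.0° east

Raw difference: -140.0 − 98.0 = -238.0°.
Normalise into (−180°, 180°]: -238.0° + 360° = 122.0°.
Positive ⇒ the second point lies to the east; separation 122.0°.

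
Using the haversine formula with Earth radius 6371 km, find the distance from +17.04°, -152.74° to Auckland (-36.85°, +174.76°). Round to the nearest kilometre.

6894 km

Δλ = 174.76 − -152.74 = 327.50°; wrapped into (−180°, 180°]: -32.50°.
Δφ = -36.85 − 17.04 = -53.89°.
a = sin²(Δφ/2) + cos φ₁ · cos φ₂ · sin²(Δλ/2) = 0.265240.
c = 2·atan2(√a, √(1−a)) = 1.08205 rad → d = 6371·c ≈ 6893.74 km.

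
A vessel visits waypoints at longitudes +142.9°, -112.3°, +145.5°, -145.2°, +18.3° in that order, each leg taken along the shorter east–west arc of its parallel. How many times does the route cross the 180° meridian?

3

Leg 1: +142.9° → -112.3°, shortest Δλ = 104.8° (east) — crosses 180°.
Leg 2: -112.3° → +145.5°, shortest Δλ = -102.2° (west) — crosses 180°.
Leg 3: +145.5° → -145.2°, shortest Δλ = 69.3° (east) — crosses 180°.
Leg 4: -145.2° → +18.3°, shortest Δλ = 163.5° (east) — does not cross 180°.
Total crossings: 3.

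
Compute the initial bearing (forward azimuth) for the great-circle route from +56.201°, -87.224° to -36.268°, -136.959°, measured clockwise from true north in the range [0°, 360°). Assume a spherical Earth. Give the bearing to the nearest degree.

219°

Δλ = -136.959 − -87.224 = -49.735°.
θ = atan2( sin Δλ · cos φ₂ , cos φ₁ · sin φ₂ − sin φ₁ · cos φ₂ · cos Δλ )
  = atan2(-0.61523, -0.76211) = -141.087° → normalised to [0°, 360°): 218.913°.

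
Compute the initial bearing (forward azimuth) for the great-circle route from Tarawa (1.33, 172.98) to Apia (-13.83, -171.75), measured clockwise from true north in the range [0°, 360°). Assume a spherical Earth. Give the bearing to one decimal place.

135.6°

Δλ = -171.75 − 172.98 = -344.73°; wrapped into (−180°, 180°]: 15.27°.
θ = atan2( sin Δλ · cos φ₂ , cos φ₁ · sin φ₂ − sin φ₁ · cos φ₂ · cos Δλ )
  = atan2(0.25573, -0.26072) = 135.553° → normalised to [0°, 360°): 135.553°.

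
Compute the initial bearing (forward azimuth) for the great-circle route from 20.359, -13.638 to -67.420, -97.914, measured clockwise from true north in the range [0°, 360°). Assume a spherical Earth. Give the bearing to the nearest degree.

203°

Δλ = -97.914 − -13.638 = -84.276°.
θ = atan2( sin Δλ · cos φ₂ , cos φ₁ · sin φ₂ − sin φ₁ · cos φ₂ · cos Δλ )
  = atan2(-0.38206, -0.87899) = -156.507° → normalised to [0°, 360°): 203.493°.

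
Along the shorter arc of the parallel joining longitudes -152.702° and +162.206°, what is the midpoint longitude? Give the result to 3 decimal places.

Signed shortest Δλ from -152.702° to +162.206° is -45.092°.
Midpoint longitude = -152.702° + (-45.092°)/2 = -152.702° − 22.546° = -175.248°.
(The naïve average (-152.702 + +162.206)/2 = 4.752° is on the wrong side of the globe.)

-175.248°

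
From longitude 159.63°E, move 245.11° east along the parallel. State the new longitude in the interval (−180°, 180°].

Start at +159.63°; shift +245.11° → +404.74°.
+404.74° lies outside (−180°, 180°]; subtract 360° → +44.74°.

44.74°E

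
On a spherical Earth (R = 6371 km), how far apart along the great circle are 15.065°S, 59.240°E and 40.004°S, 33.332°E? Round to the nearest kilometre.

Δλ = 33.332 − 59.240 = -25.908°.
Δφ = -40.004 − -15.065 = -24.939°.
a = sin²(Δφ/2) + cos φ₁ · cos φ₂ · sin²(Δλ/2) = 0.083791.
c = 2·atan2(√a, √(1−a)) = 0.58734 rad → d = 6371·c ≈ 3741.94 km.

3742 km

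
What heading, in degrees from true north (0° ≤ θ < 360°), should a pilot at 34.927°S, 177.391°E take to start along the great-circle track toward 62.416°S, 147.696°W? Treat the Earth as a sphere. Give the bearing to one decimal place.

Δλ = -147.696 − 177.391 = -325.087°; wrapped into (−180°, 180°]: 34.913°.
θ = atan2( sin Δλ · cos φ₂ , cos φ₁ · sin φ₂ − sin φ₁ · cos φ₂ · cos Δλ )
  = atan2(0.26502, -0.50929) = 152.509° → normalised to [0°, 360°): 152.509°.

152.5°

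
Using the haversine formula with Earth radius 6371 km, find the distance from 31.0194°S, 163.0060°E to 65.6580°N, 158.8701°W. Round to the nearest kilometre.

Δλ = -158.8701 − 163.0060 = -321.8761°; wrapped into (−180°, 180°]: 38.1239°.
Δφ = 65.6580 − -31.0194 = 96.6774°.
a = sin²(Δφ/2) + cos φ₁ · cos φ₂ · sin²(Δλ/2) = 0.595816.
c = 2·atan2(√a, √(1−a)) = 1.76362 rad → d = 6371·c ≈ 11236.03 km.

11236 km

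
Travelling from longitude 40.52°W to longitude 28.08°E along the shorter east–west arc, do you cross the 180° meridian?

No

Signed shortest Δλ = ((28.08 − -40.52 + 180) mod 360) − 180 = 68.6°.
Going east by 68.6° from -40.52° reaches +28.08° without touching 180°.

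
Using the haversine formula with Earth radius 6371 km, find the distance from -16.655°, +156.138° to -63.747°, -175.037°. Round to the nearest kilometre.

Δλ = -175.037 − 156.138 = -331.175°; wrapped into (−180°, 180°]: 28.825°.
Δφ = -63.747 − -16.655 = -47.092°.
a = sin²(Δφ/2) + cos φ₁ · cos φ₂ · sin²(Δλ/2) = 0.185842.
c = 2·atan2(√a, √(1−a)) = 0.89141 rad → d = 6371·c ≈ 5679.18 km.

5679 km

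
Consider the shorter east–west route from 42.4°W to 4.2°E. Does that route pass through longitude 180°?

No

Signed shortest Δλ = ((4.2 − -42.4 + 180) mod 360) − 180 = 46.6°.
Going east by 46.6° from -42.4° reaches +4.2° without touching 180°.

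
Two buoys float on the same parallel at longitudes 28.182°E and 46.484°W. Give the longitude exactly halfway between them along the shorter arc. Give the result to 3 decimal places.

9.151°W

Signed shortest Δλ from +28.182° to -46.484° is -74.666°.
Midpoint longitude = +28.182° + (-74.666°)/2 = +28.182° − 37.333° = -9.151°.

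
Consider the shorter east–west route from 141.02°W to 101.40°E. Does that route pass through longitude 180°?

Yes

Naïve |101.40 − -141.02| = 242.42° > 180°, so the shorter arc goes the other way round — across 180°.
Signed shortest Δλ = ((101.40 − -141.02 + 180) mod 360) − 180 = -117.58°.
Going west by 117.58° from -141.02° passes through 180° before reaching +101.40°.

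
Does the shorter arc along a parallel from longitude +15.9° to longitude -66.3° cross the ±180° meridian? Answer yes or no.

Signed shortest Δλ = ((-66.3 − 15.9 + 180) mod 360) − 180 = -82.2°.
Going west by 82.2° from +15.9° reaches -66.3° without touching 180°.

No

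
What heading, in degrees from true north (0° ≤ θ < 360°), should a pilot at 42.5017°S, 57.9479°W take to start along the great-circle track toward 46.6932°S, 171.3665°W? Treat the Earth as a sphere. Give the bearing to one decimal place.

Δλ = -171.3665 − -57.9479 = -113.4186°.
θ = atan2( sin Δλ · cos φ₂ , cos φ₁ · sin φ₂ − sin φ₁ · cos φ₂ · cos Δλ )
  = atan2(-0.62940, -0.72067) = -138.868° → normalised to [0°, 360°): 221.132°.

221.1°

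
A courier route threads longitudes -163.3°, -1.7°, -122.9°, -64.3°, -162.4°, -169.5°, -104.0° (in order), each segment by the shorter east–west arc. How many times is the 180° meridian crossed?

0

Leg 1: -163.3° → -1.7°, shortest Δλ = 161.6° (east) — does not cross 180°.
Leg 2: -1.7° → -122.9°, shortest Δλ = -121.2° (west) — does not cross 180°.
Leg 3: -122.9° → -64.3°, shortest Δλ = 58.6° (east) — does not cross 180°.
Leg 4: -64.3° → -162.4°, shortest Δλ = -98.1° (west) — does not cross 180°.
Leg 5: -162.4° → -169.5°, shortest Δλ = -7.1° (west) — does not cross 180°.
Leg 6: -169.5° → -104.0°, shortest Δλ = 65.5° (east) — does not cross 180°.
Total crossings: 0.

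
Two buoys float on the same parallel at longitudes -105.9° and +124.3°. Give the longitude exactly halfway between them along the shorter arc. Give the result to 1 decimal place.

Signed shortest Δλ from -105.9° to +124.3° is -129.8°.
Midpoint longitude = -105.9° + (-129.8°)/2 = -105.9° − 64.9° = -170.8°.
(The naïve average (-105.9 + +124.3)/2 = 9.2° is on the wrong side of the globe.)

-170.8°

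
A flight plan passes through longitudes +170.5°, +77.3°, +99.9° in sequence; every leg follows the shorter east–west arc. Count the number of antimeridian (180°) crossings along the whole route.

0

Leg 1: +170.5° → +77.3°, shortest Δλ = -93.2° (west) — does not cross 180°.
Leg 2: +77.3° → +99.9°, shortest Δλ = 22.6° (east) — does not cross 180°.
Total crossings: 0.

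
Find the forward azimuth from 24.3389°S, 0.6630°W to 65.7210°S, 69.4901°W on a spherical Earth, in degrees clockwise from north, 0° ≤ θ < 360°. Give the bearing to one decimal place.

206.5°

Δλ = -69.4901 − -0.6630 = -68.8271°.
θ = atan2( sin Δλ · cos φ₂ , cos φ₁ · sin φ₂ − sin φ₁ · cos φ₂ · cos Δλ )
  = atan2(-0.38342, -0.76933) = -153.509° → normalised to [0°, 360°): 206.491°.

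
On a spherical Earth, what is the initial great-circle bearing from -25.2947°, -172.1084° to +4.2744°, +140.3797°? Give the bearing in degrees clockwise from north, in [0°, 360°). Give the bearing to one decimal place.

Δλ = 140.3797 − -172.1084 = 312.4881°; wrapped into (−180°, 180°]: -47.5119°.
θ = atan2( sin Δλ · cos φ₂ , cos φ₁ · sin φ₂ − sin φ₁ · cos φ₂ · cos Δλ )
  = atan2(-0.73537, 0.35518) = -64.220° → normalised to [0°, 360°): 295.780°.

295.8°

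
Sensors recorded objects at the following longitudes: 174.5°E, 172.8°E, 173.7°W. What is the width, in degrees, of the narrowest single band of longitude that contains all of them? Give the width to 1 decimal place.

Sort the longitudes: -173.7°, +172.8°, +174.5°.
Eastward gaps between consecutive values (wrapping around): 346.5°, 1.7°, 11.8°.
Largest gap = 346.5° ⇒ minimal covering band is its complement: 360° − 346.5° = 13.5°.
Band runs from +172.8° eastward to -173.7°, crossing the antimeridian.

13.5°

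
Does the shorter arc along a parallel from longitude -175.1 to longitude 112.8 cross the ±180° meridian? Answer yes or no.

Yes

Naïve |112.8 − -175.1| = 287.9° > 180°, so the shorter arc goes the other way round — across 180°.
Signed shortest Δλ = ((112.8 − -175.1 + 180) mod 360) − 180 = -72.1°.
Going west by 72.1° from -175.1° passes through 180° before reaching +112.8°.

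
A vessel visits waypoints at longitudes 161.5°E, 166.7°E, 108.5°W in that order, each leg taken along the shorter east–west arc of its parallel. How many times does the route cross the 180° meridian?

Leg 1: +161.5° → +166.7°, shortest Δλ = 5.2° (east) — does not cross 180°.
Leg 2: +166.7° → -108.5°, shortest Δλ = 84.8° (east) — crosses 180°.
Total crossings: 1.

1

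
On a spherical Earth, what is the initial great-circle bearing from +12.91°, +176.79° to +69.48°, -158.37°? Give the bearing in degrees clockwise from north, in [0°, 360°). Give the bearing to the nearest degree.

Δλ = -158.37 − 176.79 = -335.16°; wrapped into (−180°, 180°]: 24.84°.
θ = atan2( sin Δλ · cos φ₂ , cos φ₁ · sin φ₂ − sin φ₁ · cos φ₂ · cos Δλ )
  = atan2(0.14725, 0.84181) = 9.922° → normalised to [0°, 360°): 9.922°.

10°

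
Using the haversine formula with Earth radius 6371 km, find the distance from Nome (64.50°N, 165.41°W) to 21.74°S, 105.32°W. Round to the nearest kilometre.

Δλ = -105.32 − -165.41 = 60.09°.
Δφ = -21.74 − 64.50 = -86.24°.
a = sin²(Δφ/2) + cos φ₁ · cos φ₂ · sin²(Δλ/2) = 0.567456.
c = 2·atan2(√a, √(1−a)) = 1.70612 rad → d = 6371·c ≈ 10869.70 km.

10870 km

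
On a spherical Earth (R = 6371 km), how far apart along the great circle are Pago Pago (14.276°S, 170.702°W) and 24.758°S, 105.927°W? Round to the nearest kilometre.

Δλ = -105.927 − -170.702 = 64.775°.
Δφ = -24.758 − -14.276 = -10.482°.
a = sin²(Δφ/2) + cos φ₁ · cos φ₂ · sin²(Δλ/2) = 0.260839.
c = 2·atan2(√a, √(1−a)) = 1.07205 rad → d = 6371·c ≈ 6830.06 km.

6830 km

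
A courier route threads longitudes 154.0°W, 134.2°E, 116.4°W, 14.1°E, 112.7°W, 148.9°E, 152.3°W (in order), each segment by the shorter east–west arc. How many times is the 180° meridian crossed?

Leg 1: -154.0° → +134.2°, shortest Δλ = -71.8° (west) — crosses 180°.
Leg 2: +134.2° → -116.4°, shortest Δλ = 109.4° (east) — crosses 180°.
Leg 3: -116.4° → +14.1°, shortest Δλ = 130.5° (east) — does not cross 180°.
Leg 4: +14.1° → -112.7°, shortest Δλ = -126.8° (west) — does not cross 180°.
Leg 5: -112.7° → +148.9°, shortest Δλ = -98.4° (west) — crosses 180°.
Leg 6: +148.9° → -152.3°, shortest Δλ = 58.8° (east) — crosses 180°.
Total crossings: 4.

4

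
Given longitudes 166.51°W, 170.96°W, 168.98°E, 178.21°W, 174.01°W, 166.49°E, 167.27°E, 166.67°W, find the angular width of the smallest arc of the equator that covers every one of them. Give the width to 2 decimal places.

Sort the longitudes: -178.21°, -174.01°, -170.96°, -166.67°, -166.51°, +166.49°, +167.27°, +168.98°.
Eastward gaps between consecutive values (wrapping around): 4.20°, 3.05°, 4.29°, 0.16°, 333.00°, 0.78°, 1.71°, 12.81°.
Largest gap = 333.00° ⇒ minimal covering band is its complement: 360° − 333.00° = 27.00°.
Band runs from +166.49° eastward to -166.51°, crossing the antimeridian.

27.00°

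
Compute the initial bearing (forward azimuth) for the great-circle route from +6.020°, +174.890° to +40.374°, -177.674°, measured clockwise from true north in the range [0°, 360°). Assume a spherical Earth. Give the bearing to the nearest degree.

10°

Δλ = -177.674 − 174.890 = -352.564°; wrapped into (−180°, 180°]: 7.436°.
θ = atan2( sin Δλ · cos φ₂ , cos φ₁ · sin φ₂ − sin φ₁ · cos φ₂ · cos Δλ )
  = atan2(0.09860, 0.56498) = 9.899° → normalised to [0°, 360°): 9.899°.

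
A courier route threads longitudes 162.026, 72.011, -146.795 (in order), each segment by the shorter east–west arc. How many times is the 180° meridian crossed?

Leg 1: +162.026° → +72.011°, shortest Δλ = -90.015° (west) — does not cross 180°.
Leg 2: +72.011° → -146.795°, shortest Δλ = 141.194° (east) — crosses 180°.
Total crossings: 1.

1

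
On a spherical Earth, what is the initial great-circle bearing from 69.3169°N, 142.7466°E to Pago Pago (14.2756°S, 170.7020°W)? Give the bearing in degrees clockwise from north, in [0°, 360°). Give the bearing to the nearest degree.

Δλ = -170.7020 − 142.7466 = -313.4486°; wrapped into (−180°, 180°]: 46.5514°.
θ = atan2( sin Δλ · cos φ₂ , cos φ₁ · sin φ₂ − sin φ₁ · cos φ₂ · cos Δλ )
  = atan2(0.70357, -0.71061) = 135.285° → normalised to [0°, 360°): 135.285°.

135°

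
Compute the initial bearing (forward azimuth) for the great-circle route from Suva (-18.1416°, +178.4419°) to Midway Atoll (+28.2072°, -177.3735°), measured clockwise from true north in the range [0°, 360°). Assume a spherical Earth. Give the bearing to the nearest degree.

Δλ = -177.3735 − 178.4419 = -355.8154°; wrapped into (−180°, 180°]: 4.1846°.
θ = atan2( sin Δλ · cos φ₂ , cos φ₁ · sin φ₂ − sin φ₁ · cos φ₂ · cos Δλ )
  = atan2(0.06430, 0.72282) = 5.084° → normalised to [0°, 360°): 5.084°.

5°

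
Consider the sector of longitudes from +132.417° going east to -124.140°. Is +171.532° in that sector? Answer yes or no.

Band width going east from +132.417° to -124.140°: ((-124.140 − 132.417) mod 360) = 103.443°.
Offset of +171.532° east of the west edge: ((171.532 − 132.417) mod 360) = 39.115°.
39.115° ≤ 103.443° ⇒ inside.

Yes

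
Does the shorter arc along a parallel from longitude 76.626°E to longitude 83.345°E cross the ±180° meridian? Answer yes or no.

Signed shortest Δλ = ((83.345 − 76.626 + 180) mod 360) − 180 = 6.719°.
Going east by 6.719° from +76.626° reaches +83.345° without touching 180°.

No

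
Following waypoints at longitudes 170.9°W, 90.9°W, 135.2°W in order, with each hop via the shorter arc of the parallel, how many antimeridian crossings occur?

0

Leg 1: -170.9° → -90.9°, shortest Δλ = 80.0° (east) — does not cross 180°.
Leg 2: -90.9° → -135.2°, shortest Δλ = -44.3° (west) — does not cross 180°.
Total crossings: 0.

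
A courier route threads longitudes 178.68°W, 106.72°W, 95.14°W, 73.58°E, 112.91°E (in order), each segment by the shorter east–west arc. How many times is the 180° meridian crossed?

0

Leg 1: -178.68° → -106.72°, shortest Δλ = 71.96° (east) — does not cross 180°.
Leg 2: -106.72° → -95.14°, shortest Δλ = 11.58° (east) — does not cross 180°.
Leg 3: -95.14° → +73.58°, shortest Δλ = 168.72° (east) — does not cross 180°.
Leg 4: +73.58° → +112.91°, shortest Δλ = 39.33° (east) — does not cross 180°.
Total crossings: 0.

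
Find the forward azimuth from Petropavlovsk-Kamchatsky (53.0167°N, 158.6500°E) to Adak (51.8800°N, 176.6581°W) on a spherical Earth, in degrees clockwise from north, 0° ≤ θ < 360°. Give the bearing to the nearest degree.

Δλ = -176.6581 − 158.6500 = -335.3081°; wrapped into (−180°, 180°]: 24.6919°.
θ = atan2( sin Δλ · cos φ₂ , cos φ₁ · sin φ₂ − sin φ₁ · cos φ₂ · cos Δλ )
  = atan2(0.25787, 0.02525) = 84.408° → normalised to [0°, 360°): 84.408°.

84°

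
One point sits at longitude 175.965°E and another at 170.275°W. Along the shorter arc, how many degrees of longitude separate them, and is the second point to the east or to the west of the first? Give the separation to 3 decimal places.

Raw difference: -170.275 − 175.965 = -346.24°.
Normalise into (−180°, 180°]: -346.24° + 360° = 13.76°.
Positive ⇒ the second point lies to the east; separation 13.760°.

13.760° east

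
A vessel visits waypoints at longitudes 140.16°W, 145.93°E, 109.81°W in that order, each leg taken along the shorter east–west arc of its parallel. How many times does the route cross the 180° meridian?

2

Leg 1: -140.16° → +145.93°, shortest Δλ = -73.91° (west) — crosses 180°.
Leg 2: +145.93° → -109.81°, shortest Δλ = 104.26° (east) — crosses 180°.
Total crossings: 2.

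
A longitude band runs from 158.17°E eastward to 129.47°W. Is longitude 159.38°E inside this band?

Yes

Band width going east from +158.17° to -129.47°: ((-129.47 − 158.17) mod 360) = 72.36°.
Offset of +159.38° east of the west edge: ((159.38 − 158.17) mod 360) = 1.21°.
1.21° ≤ 72.36° ⇒ inside.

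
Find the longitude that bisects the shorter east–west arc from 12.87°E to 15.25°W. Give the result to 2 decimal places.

1.19°W

Signed shortest Δλ from +12.87° to -15.25° is -28.12°.
Midpoint longitude = +12.87° + (-28.12°)/2 = +12.87° − 14.06° = -1.19°.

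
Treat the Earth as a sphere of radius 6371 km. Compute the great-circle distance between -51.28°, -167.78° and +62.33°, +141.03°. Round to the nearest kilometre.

13409 km

Δλ = 141.03 − -167.78 = 308.81°; wrapped into (−180°, 180°]: -51.19°.
Δφ = 62.33 − -51.28 = 113.61°.
a = sin²(Δφ/2) + cos φ₁ · cos φ₂ · sin²(Δλ/2) = 0.754466.
c = 2·atan2(√a, √(1−a)) = 2.10474 rad → d = 6371·c ≈ 13409.30 km.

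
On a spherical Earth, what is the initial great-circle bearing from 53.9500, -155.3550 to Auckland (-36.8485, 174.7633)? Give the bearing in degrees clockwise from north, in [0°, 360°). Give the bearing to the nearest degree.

204°

Δλ = 174.7633 − -155.3550 = 330.1183°; wrapped into (−180°, 180°]: -29.8817°.
θ = atan2( sin Δλ · cos φ₂ , cos φ₁ · sin φ₂ − sin φ₁ · cos φ₂ · cos Δλ )
  = atan2(-0.39868, -0.91389) = -156.431° → normalised to [0°, 360°): 203.569°.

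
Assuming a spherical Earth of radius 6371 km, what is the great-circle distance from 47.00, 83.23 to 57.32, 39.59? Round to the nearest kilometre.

Δλ = 39.59 − 83.23 = -43.64°.
Δφ = 57.32 − 47.00 = 10.32°.
a = sin²(Δφ/2) + cos φ₁ · cos φ₂ · sin²(Δλ/2) = 0.058963.
c = 2·atan2(√a, √(1−a)) = 0.49055 rad → d = 6371·c ≈ 3125.30 km.

3125 km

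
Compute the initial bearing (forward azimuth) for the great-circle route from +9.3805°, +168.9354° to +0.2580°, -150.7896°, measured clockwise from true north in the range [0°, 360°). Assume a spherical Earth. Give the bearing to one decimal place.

Δλ = -150.7896 − 168.9354 = -319.7250°; wrapped into (−180°, 180°]: 40.2750°.
θ = atan2( sin Δλ · cos φ₂ , cos φ₁ · sin φ₂ − sin φ₁ · cos φ₂ · cos Δλ )
  = atan2(0.64645, -0.11991) = 100.508° → normalised to [0°, 360°): 100.508°.

100.5°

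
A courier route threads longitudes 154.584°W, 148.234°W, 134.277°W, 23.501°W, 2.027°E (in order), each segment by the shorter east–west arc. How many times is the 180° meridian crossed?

Leg 1: -154.584° → -148.234°, shortest Δλ = 6.35° (east) — does not cross 180°.
Leg 2: -148.234° → -134.277°, shortest Δλ = 13.957° (east) — does not cross 180°.
Leg 3: -134.277° → -23.501°, shortest Δλ = 110.776° (east) — does not cross 180°.
Leg 4: -23.501° → +2.027°, shortest Δλ = 25.528° (east) — does not cross 180°.
Total crossings: 0.

0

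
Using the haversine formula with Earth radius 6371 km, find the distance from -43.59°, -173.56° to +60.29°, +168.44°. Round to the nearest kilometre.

11666 km

Δλ = 168.44 − -173.56 = 342.00°; wrapped into (−180°, 180°]: -18.00°.
Δφ = 60.29 − -43.59 = 103.88°.
a = sin²(Δφ/2) + cos φ₁ · cos φ₂ · sin²(Δλ/2) = 0.628729.
c = 2·atan2(√a, √(1−a)) = 1.83119 rad → d = 6371·c ≈ 11666.49 km.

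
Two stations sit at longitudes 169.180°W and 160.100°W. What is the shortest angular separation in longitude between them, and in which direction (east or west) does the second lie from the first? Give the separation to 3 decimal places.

9.080° east

Raw difference: -160.100 − -169.180 = 9.08°.
Normalise into (−180°, 180°]: 9.08° stays 9.08°.
Positive ⇒ the second point lies to the east; separation 9.080°.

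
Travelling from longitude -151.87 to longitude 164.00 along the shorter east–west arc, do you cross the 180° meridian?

Naïve |164.00 − -151.87| = 315.87° > 180°, so the shorter arc goes the other way round — across 180°.
Signed shortest Δλ = ((164.00 − -151.87 + 180) mod 360) − 180 = -44.13°.
Going west by 44.13° from -151.87° passes through 180° before reaching +164.00°.

Yes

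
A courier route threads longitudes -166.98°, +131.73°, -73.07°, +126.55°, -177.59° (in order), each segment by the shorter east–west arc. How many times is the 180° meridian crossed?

Leg 1: -166.98° → +131.73°, shortest Δλ = -61.29° (west) — crosses 180°.
Leg 2: +131.73° → -73.07°, shortest Δλ = 155.2° (east) — crosses 180°.
Leg 3: -73.07° → +126.55°, shortest Δλ = -160.38° (west) — crosses 180°.
Leg 4: +126.55° → -177.59°, shortest Δλ = 55.86° (east) — crosses 180°.
Total crossings: 4.

4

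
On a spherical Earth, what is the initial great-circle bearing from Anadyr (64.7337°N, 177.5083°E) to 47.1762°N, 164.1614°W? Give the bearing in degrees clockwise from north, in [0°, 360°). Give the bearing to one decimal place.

Δλ = -164.1614 − 177.5083 = -341.6697°; wrapped into (−180°, 180°]: 18.3303°.
θ = atan2( sin Δλ · cos φ₂ , cos φ₁ · sin φ₂ − sin φ₁ · cos φ₂ · cos Δλ )
  = atan2(0.21378, -0.27047) = 141.678° → normalised to [0°, 360°): 141.678°.

141.7°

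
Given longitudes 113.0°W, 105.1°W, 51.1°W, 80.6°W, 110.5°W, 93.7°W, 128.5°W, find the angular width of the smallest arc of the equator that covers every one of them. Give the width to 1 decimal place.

Sort the longitudes: -128.5°, -113.0°, -110.5°, -105.1°, -93.7°, -80.6°, -51.1°.
Eastward gaps between consecutive values (wrapping around): 15.5°, 2.5°, 5.4°, 11.4°, 13.1°, 29.5°, 282.6°.
Largest gap = 282.6° ⇒ minimal covering band is its complement: 360° − 282.6° = 77.4°.
Band runs from -128.5° eastward to -51.1°.

77.4°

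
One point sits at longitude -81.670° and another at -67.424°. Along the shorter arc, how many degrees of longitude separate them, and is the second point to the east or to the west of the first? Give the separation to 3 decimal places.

14.246° east

Raw difference: -67.424 − -81.670 = 14.246°.
Normalise into (−180°, 180°]: 14.246° stays 14.246°.
Positive ⇒ the second point lies to the east; separation 14.246°.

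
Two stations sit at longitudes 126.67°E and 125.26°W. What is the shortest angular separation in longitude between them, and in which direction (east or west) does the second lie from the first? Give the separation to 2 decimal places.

Raw difference: -125.26 − 126.67 = -251.93°.
Normalise into (−180°, 180°]: -251.93° + 360° = 108.07°.
Positive ⇒ the second point lies to the east; separation 108.07°.

108.07° east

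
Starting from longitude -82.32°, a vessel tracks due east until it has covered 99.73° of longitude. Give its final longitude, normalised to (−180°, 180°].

+17.41°

Start at -82.32°; shift +99.73° → +17.41°.
+17.41° already lies in (−180°, 180°].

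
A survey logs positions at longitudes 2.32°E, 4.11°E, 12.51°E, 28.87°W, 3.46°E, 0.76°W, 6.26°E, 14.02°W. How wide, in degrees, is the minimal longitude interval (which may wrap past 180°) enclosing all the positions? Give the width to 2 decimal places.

41.38°

Sort the longitudes: -28.87°, -14.02°, -0.76°, +2.32°, +3.46°, +4.11°, +6.26°, +12.51°.
Eastward gaps between consecutive values (wrapping around): 14.85°, 13.26°, 3.08°, 1.14°, 0.65°, 2.15°, 6.25°, 318.62°.
Largest gap = 318.62° ⇒ minimal covering band is its complement: 360° − 318.62° = 41.38°.
Band runs from -28.87° eastward to +12.51°.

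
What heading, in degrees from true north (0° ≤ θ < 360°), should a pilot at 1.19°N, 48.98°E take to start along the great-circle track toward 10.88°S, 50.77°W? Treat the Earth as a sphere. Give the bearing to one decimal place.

Δλ = -50.77 − 48.98 = -99.75°.
θ = atan2( sin Δλ · cos φ₂ , cos φ₁ · sin φ₂ − sin φ₁ · cos φ₂ · cos Δλ )
  = atan2(-0.96784, -0.18526) = -100.836° → normalised to [0°, 360°): 259.164°.

259.2°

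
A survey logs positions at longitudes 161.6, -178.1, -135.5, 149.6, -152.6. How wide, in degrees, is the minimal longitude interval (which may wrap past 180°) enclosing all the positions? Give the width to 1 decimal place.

74.9°

Sort the longitudes: -178.1°, -152.6°, -135.5°, +149.6°, +161.6°.
Eastward gaps between consecutive values (wrapping around): 25.5°, 17.1°, 285.1°, 12.0°, 20.3°.
Largest gap = 285.1° ⇒ minimal covering band is its complement: 360° − 285.1° = 74.9°.
Band runs from +149.6° eastward to -135.5°, crossing the antimeridian.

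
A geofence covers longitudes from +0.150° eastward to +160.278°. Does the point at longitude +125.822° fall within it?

Yes

Band width going east from +0.150° to +160.278°: ((160.278 − 0.150) mod 360) = 160.128°.
Offset of +125.822° east of the west edge: ((125.822 − 0.150) mod 360) = 125.672°.
125.672° ≤ 160.128° ⇒ inside.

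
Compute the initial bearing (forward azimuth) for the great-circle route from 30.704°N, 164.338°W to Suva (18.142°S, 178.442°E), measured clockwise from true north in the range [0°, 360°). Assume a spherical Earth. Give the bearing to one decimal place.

201.0°

Δλ = 178.442 − -164.338 = 342.780°; wrapped into (−180°, 180°]: -17.220°.
θ = atan2( sin Δλ · cos φ₂ , cos φ₁ · sin φ₂ − sin φ₁ · cos φ₂ · cos Δλ )
  = atan2(-0.28132, -0.73119) = -158.956° → normalised to [0°, 360°): 201.044°.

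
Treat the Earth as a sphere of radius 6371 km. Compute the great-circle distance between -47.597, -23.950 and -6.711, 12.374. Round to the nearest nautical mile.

3077 nmi

Δλ = 12.374 − -23.950 = 36.324°.
Δφ = -6.711 − -47.597 = 40.886°.
a = sin²(Δφ/2) + cos φ₁ · cos φ₂ · sin²(Δλ/2) = 0.187063.
c = 2·atan2(√a, √(1−a)) = 0.89455 rad → d = 6371·c ≈ 5699.15 km ≈ 3077.29 nmi.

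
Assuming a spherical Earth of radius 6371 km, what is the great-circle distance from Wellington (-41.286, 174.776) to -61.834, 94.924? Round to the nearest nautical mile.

2996 nmi

Δλ = 94.924 − 174.776 = -79.852°.
Δφ = -61.834 − -41.286 = -20.548°.
a = sin²(Δφ/2) + cos φ₁ · cos φ₂ · sin²(Δλ/2) = 0.177911.
c = 2·atan2(√a, √(1−a)) = 0.87085 rad → d = 6371·c ≈ 5548.17 km ≈ 2995.77 nmi.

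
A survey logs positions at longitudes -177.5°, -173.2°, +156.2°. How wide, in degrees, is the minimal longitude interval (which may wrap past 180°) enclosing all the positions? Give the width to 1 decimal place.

Sort the longitudes: -177.5°, -173.2°, +156.2°.
Eastward gaps between consecutive values (wrapping around): 4.3°, 329.4°, 26.3°.
Largest gap = 329.4° ⇒ minimal covering band is its complement: 360° − 329.4° = 30.6°.
Band runs from +156.2° eastward to -173.2°, crossing the antimeridian.

30.6°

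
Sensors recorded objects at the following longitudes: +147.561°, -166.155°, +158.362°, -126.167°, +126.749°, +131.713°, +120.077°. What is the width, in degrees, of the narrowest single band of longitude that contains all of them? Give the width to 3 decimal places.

Sort the longitudes: -166.155°, -126.167°, +120.077°, +126.749°, +131.713°, +147.561°, +158.362°.
Eastward gaps between consecutive values (wrapping around): 39.988°, 246.244°, 6.672°, 4.964°, 15.848°, 10.801°, 35.483°.
Largest gap = 246.244° ⇒ minimal covering band is its complement: 360° − 246.244° = 113.756°.
Band runs from +120.077° eastward to -126.167°, crossing the antimeridian.

113.756°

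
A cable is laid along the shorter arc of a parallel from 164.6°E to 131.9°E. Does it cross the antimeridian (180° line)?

Signed shortest Δλ = ((131.9 − 164.6 + 180) mod 360) − 180 = -32.7°.
Going west by 32.7° from +164.6° reaches +131.9° without touching 180°.

No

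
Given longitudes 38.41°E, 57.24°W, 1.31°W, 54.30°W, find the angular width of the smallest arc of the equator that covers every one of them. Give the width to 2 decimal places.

95.65°

Sort the longitudes: -57.24°, -54.30°, -1.31°, +38.41°.
Eastward gaps between consecutive values (wrapping around): 2.94°, 52.99°, 39.72°, 264.35°.
Largest gap = 264.35° ⇒ minimal covering band is its complement: 360° − 264.35° = 95.65°.
Band runs from -57.24° eastward to +38.41°.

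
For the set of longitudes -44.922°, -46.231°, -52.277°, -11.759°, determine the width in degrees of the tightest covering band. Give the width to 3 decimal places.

Sort the longitudes: -52.277°, -46.231°, -44.922°, -11.759°.
Eastward gaps between consecutive values (wrapping around): 6.046°, 1.309°, 33.163°, 319.482°.
Largest gap = 319.482° ⇒ minimal covering band is its complement: 360° − 319.482° = 40.518°.
Band runs from -52.277° eastward to -11.759°.

40.518°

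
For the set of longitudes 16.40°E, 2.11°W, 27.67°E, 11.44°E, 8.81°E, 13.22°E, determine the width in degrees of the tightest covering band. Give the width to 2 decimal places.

Sort the longitudes: -2.11°, +8.81°, +11.44°, +13.22°, +16.40°, +27.67°.
Eastward gaps between consecutive values (wrapping around): 10.92°, 2.63°, 1.78°, 3.18°, 11.27°, 330.22°.
Largest gap = 330.22° ⇒ minimal covering band is its complement: 360° − 330.22° = 29.78°.
Band runs from -2.11° eastward to +27.67°.

29.78°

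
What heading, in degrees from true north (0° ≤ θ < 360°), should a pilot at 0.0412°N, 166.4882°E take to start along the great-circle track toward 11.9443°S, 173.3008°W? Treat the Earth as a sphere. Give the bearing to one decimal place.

Δλ = -173.3008 − 166.4882 = -339.7890°; wrapped into (−180°, 180°]: 20.2110°.
θ = atan2( sin Δλ · cos φ₂ , cos φ₁ · sin φ₂ − sin φ₁ · cos φ₂ · cos Δλ )
  = atan2(0.33800, -0.20762) = 121.561° → normalised to [0°, 360°): 121.561°.

121.6°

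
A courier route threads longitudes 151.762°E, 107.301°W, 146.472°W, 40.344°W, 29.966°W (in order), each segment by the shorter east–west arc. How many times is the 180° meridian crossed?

1

Leg 1: +151.762° → -107.301°, shortest Δλ = 100.937° (east) — crosses 180°.
Leg 2: -107.301° → -146.472°, shortest Δλ = -39.171° (west) — does not cross 180°.
Leg 3: -146.472° → -40.344°, shortest Δλ = 106.128° (east) — does not cross 180°.
Leg 4: -40.344° → -29.966°, shortest Δλ = 10.378° (east) — does not cross 180°.
Total crossings: 1.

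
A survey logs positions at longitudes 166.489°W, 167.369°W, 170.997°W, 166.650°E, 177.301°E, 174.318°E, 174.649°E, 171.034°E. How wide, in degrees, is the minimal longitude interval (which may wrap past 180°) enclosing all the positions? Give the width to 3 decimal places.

26.861°

Sort the longitudes: -170.997°, -167.369°, -166.489°, +166.650°, +171.034°, +174.318°, +174.649°, +177.301°.
Eastward gaps between consecutive values (wrapping around): 3.628°, 0.880°, 333.139°, 4.384°, 3.284°, 0.331°, 2.652°, 11.702°.
Largest gap = 333.139° ⇒ minimal covering band is its complement: 360° − 333.139° = 26.861°.
Band runs from +166.650° eastward to -166.489°, crossing the antimeridian.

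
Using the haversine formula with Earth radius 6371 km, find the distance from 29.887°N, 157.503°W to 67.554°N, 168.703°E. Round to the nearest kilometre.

4741 km

Δλ = 168.703 − -157.503 = 326.206°; wrapped into (−180°, 180°]: -33.794°.
Δφ = 67.554 − 29.887 = 37.667°.
a = sin²(Δφ/2) + cos φ₁ · cos φ₂ · sin²(Δλ/2) = 0.132178.
c = 2·atan2(√a, √(1−a)) = 0.74418 rad → d = 6371·c ≈ 4741.16 km.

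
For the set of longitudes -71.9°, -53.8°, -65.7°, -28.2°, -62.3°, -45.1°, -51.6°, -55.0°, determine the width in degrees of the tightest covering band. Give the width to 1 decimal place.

43.7°

Sort the longitudes: -71.9°, -65.7°, -62.3°, -55.0°, -53.8°, -51.6°, -45.1°, -28.2°.
Eastward gaps between consecutive values (wrapping around): 6.2°, 3.4°, 7.3°, 1.2°, 2.2°, 6.5°, 16.9°, 316.3°.
Largest gap = 316.3° ⇒ minimal covering band is its complement: 360° − 316.3° = 43.7°.
Band runs from -71.9° eastward to -28.2°.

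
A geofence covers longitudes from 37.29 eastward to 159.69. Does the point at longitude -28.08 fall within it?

Band width going east from +37.29° to +159.69°: ((159.69 − 37.29) mod 360) = 122.40°.
Offset of -28.08° east of the west edge: ((-28.08 − 37.29) mod 360) = 294.63°.
294.63° > 122.40° ⇒ outside.

No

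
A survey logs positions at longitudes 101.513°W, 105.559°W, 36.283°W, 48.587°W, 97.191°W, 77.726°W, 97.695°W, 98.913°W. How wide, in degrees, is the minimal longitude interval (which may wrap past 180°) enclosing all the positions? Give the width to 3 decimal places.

Sort the longitudes: -105.559°, -101.513°, -98.913°, -97.695°, -97.191°, -77.726°, -48.587°, -36.283°.
Eastward gaps between consecutive values (wrapping around): 4.046°, 2.600°, 1.218°, 0.504°, 19.465°, 29.139°, 12.304°, 290.724°.
Largest gap = 290.724° ⇒ minimal covering band is its complement: 360° − 290.724° = 69.276°.
Band runs from -105.559° eastward to -36.283°.

69.276°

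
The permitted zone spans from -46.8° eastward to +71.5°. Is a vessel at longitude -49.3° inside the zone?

No

Band width going east from -46.8° to +71.5°: ((71.5 − -46.8) mod 360) = 118.3°.
Offset of -49.3° east of the west edge: ((-49.3 − -46.8) mod 360) = 357.5°.
357.5° > 118.3° ⇒ outside.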